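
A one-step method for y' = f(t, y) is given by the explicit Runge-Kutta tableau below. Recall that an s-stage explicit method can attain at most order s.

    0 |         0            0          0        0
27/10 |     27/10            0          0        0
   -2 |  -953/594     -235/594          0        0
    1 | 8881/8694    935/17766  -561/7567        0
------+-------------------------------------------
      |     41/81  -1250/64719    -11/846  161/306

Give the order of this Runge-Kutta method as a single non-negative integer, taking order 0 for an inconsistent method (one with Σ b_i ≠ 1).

4

b = (41/81, -1250/64719, -11/846, 161/306)
c = (0, 27/10, -2, 1)
Ac = (0, 0, -47/44, 187/644)
Σ b_i: 41/81·1 + (-1250/64719)·1 + (-11/846)·1 + 161/306·1 = 1 ✓
b·c: (-1250/64719)·27/10 + (-11/846)·(-2) + 161/306·1 = 1/2 ✓
b·c²: (-1250/64719)·729/100 + (-11/846)·4 + 161/306·1 = 1/3 ✓
b·Ac: (-11/846)·(-47/44) + 161/306·187/644 = 1/6 ✓
b·c³: (-1250/64719)·19683/1000 + (-11/846)·(-8) + 161/306·1 = 1/4 ✓
b·(c∘Ac): (-11/846)·47/22 + 161/306·187/644 = 1/8 ✓
b·Ac²: (-11/846)·(-1269/440) + 161/306·561/6440 = 1/12 ✓
b·A²c: 161/306·51/644 = 1/24 ✓; 4 stages ⇒ order 4.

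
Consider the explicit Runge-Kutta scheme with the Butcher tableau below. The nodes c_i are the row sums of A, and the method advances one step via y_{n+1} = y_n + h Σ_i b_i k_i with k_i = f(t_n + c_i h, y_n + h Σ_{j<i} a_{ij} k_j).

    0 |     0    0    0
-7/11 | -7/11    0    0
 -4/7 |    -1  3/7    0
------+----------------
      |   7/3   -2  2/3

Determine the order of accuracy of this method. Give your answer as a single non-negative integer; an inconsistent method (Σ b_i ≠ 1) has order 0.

b = (7/3, -2, 2/3)
c = (0, -7/11, -4/7)
Ac = (0, 0, -3/11)
Σ b_i: 7/3·1 + (-2)·1 + 2/3·1 = 1 ✓
b·c: (-2)·(-7/11) + 2/3·(-4/7) = 206/231 ≠ 1/2 ⇒ order 1.

1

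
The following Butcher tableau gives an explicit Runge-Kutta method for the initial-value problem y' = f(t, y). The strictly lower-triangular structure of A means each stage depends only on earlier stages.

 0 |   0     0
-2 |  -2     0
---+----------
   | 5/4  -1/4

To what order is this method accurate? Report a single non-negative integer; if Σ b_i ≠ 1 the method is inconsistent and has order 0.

2

b = (5/4, -1/4)
c = (0, -2)
Σ b_i: 5/4·1 + (-1/4)·1 = 1 ✓
b·c: (-1/4)·(-2) = 1/2 ✓; 2 stages ⇒ order 2.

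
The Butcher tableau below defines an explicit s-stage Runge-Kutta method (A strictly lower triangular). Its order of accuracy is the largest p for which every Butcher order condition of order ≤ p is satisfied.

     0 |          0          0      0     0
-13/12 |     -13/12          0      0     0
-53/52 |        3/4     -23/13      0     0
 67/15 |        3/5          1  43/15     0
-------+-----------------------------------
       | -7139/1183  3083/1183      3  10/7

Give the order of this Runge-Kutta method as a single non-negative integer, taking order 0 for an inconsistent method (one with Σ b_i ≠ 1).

2

b = (-7139/1183, 3083/1183, 3, 10/7)
c = (0, -13/12, -53/52, 67/15)
Ac = (0, 0, 23/12, -781/195)
Σ b_i: (-7139/1183)·1 + 3083/1183·1 + 3·1 + 10/7·1 = 1 ✓
b·c: 3083/1183·(-13/12) + 3·(-53/52) + 10/7·67/15 = 1/2 ✓
b·c²: 3083/1183·169/144 + 3·2809/2704 + 10/7·4489/225 = 1230673/35490 ≠ 1/3 ⇒ order 2.
b·Ac: 3·23/12 + 10/7·(-781/195) = 31/1092 ≠ 1/6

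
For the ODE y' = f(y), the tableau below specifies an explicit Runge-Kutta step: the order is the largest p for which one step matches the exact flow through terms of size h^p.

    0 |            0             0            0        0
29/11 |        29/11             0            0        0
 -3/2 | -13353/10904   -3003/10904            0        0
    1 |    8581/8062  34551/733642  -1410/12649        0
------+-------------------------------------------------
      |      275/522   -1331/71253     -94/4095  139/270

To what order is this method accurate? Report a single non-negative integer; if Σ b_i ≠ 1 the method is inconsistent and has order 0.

4

b = (275/522, -1331/71253, -94/4095, 139/270)
c = (0, 29/11, -3/2, 1)
Ac = (0, 0, -273/376, 81/278)
Σ b_i: 275/522·1 + (-1331/71253)·1 + (-94/4095)·1 + 139/270·1 = 1 ✓
b·c: (-1331/71253)·29/11 + (-94/4095)·(-3/2) + 139/270·1 = 1/2 ✓
b·c²: (-1331/71253)·841/121 + (-94/4095)·9/4 + 139/270·1 = 1/3 ✓
b·Ac: (-94/4095)·(-273/376) + 139/270·81/278 = 1/6 ✓
b·c³: (-1331/71253)·24389/1331 + (-94/4095)·(-27/8) + 139/270·1 = 1/4 ✓
b·(c∘Ac): (-94/4095)·819/752 + 139/270·81/278 = 1/8 ✓
b·Ac²: (-94/4095)·(-7917/4136) + 139/270·117/1529 = 1/12 ✓
b·A²c: 139/270·45/556 = 1/24 ✓; 4 stages ⇒ order 4.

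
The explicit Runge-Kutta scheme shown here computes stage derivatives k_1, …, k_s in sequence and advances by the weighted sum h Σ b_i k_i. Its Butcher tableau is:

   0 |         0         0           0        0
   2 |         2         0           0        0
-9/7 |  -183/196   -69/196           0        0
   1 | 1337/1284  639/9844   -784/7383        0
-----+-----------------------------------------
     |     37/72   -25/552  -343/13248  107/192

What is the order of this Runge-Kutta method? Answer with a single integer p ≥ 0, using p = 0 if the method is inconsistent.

b = (37/72, -25/552, -343/13248, 107/192)
c = (0, 2, -9/7, 1)
Ac = (0, 0, -69/98, 57/214)
Σ b_i: 37/72·1 + (-25/552)·1 + (-343/13248)·1 + 107/192·1 = 1 ✓
b·c: (-25/552)·2 + (-343/13248)·(-9/7) + 107/192·1 = 1/2 ✓
b·c²: (-25/552)·4 + (-343/13248)·81/49 + 107/192·1 = 1/3 ✓
b·Ac: (-343/13248)·(-69/98) + 107/192·57/214 = 1/6 ✓
b·c³: (-25/552)·8 + (-343/13248)·(-729/343) + 107/192·1 = 1/4 ✓
b·(c∘Ac): (-343/13248)·621/686 + 107/192·57/214 = 1/8 ✓
b·Ac²: (-343/13248)·(-69/49) + 107/192·9/107 = 1/12 ✓
b·A²c: 107/192·8/107 = 1/24 ✓; 4 stages ⇒ order 4.

4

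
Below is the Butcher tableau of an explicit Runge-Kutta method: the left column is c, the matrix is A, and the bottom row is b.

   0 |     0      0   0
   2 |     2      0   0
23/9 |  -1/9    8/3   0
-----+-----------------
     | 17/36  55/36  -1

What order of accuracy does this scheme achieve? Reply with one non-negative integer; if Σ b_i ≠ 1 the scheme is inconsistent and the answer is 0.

2

b = (17/36, 55/36, -1)
c = (0, 2, 23/9)
Ac = (0, 0, 16/3)
Σ b_i: 17/36·1 + 55/36·1 + (-1)·1 = 1 ✓
b·c: 55/36·2 + (-1)·23/9 = 1/2 ✓
b·c²: 55/36·4 + (-1)·529/81 = -34/81 ≠ 1/3 ⇒ order 2.
b·Ac: (-1)·16/3 = -16/3 ≠ 1/6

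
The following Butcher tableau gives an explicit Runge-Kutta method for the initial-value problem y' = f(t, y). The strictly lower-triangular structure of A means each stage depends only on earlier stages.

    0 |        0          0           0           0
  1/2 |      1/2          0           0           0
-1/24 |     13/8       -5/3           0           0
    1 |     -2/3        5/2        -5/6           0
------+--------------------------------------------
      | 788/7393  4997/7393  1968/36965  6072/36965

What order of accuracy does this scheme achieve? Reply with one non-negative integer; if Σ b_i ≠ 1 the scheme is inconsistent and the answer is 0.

3

b = (788/7393, 4997/7393, 1968/36965, 6072/36965)
c = (0, 1/2, -1/24, 1)
Ac = (0, 0, -5/6, 185/144)
Σ b_i: 788/7393·1 + 4997/7393·1 + 1968/36965·1 + 6072/36965·1 = 1 ✓
b·c: 4997/7393·1/2 + 1968/36965·(-1/24) + 6072/36965·1 = 1/2 ✓
b·c²: 4997/7393·1/4 + 1968/36965·1/576 + 6072/36965·1 = 1/3 ✓
b·Ac: 1968/36965·(-5/6) + 6072/36965·185/144 = 1/6 ✓
b·c³: 4997/7393·1/8 + 1968/36965·(-1/13824) + 6072/36965·1 = 529631/2129184 ≠ 1/4 ⇒ order 3.
b·(c∘Ac): 1968/36965·5/144 + 6072/36965·185/144 = 9443/44358 ≠ 1/8
b·Ac²: 1968/36965·(-5/12) + 6072/36965·2155/3456 = 85427/1064592 ≠ 1/12
b·A²c: 6072/36965·25/36 = 2530/22179 ≠ 1/24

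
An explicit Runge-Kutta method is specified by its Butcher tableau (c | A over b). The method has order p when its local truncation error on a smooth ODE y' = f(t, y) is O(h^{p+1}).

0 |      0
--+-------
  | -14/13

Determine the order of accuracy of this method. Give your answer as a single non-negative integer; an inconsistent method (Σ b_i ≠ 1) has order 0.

0

b = (-14/13)
c = (0)
Σ b_i: (-14/13)·1 = -14/13 ≠ 1 ⇒ order 0.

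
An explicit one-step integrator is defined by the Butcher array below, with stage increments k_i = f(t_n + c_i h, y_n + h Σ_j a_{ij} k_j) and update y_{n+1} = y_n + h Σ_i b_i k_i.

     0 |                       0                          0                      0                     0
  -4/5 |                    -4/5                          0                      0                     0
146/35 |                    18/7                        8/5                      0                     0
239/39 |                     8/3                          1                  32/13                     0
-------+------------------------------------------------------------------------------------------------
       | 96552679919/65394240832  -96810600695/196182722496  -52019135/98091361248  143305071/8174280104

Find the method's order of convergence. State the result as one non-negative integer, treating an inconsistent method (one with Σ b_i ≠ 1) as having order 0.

b = (96552679919/65394240832, -96810600695/196182722496, -52019135/98091361248, 143305071/8174280104)
c = (0, -4/5, 146/35, 239/39)
Ac = (0, 0, -32/25, 4308/455)
Σ b_i: 96552679919/65394240832·1 + (-96810600695/196182722496)·1 + (-52019135/98091361248)·1 + 143305071/8174280104·1 = 1 ✓
b·c: (-96810600695/196182722496)·(-4/5) + (-52019135/98091361248)·146/35 + 143305071/8174280104·239/39 = 1/2 ✓
b·c²: (-96810600695/196182722496)·16/25 + (-52019135/98091361248)·21316/1225 + 143305071/8174280104·57121/1521 = 1/3 ✓
b·Ac: (-52019135/98091361248)·(-32/25) + 143305071/8174280104·4308/455 = 1/6 ✓
b·c³: (-96810600695/196182722496)·(-64/125) + (-52019135/98091361248)·3112136/42875 + 143305071/8174280104·13651919/59319 = 711126560071003/167368385129400 ≠ 1/4 ⇒ order 3.
b·(c∘Ac): (-52019135/98091361248)·(-4672/875) + 143305071/8174280104·343204/5915 = 156339124267/153267751950 ≠ 1/8
b·Ac²: (-52019135/98091361248)·128/125 + 143305071/8174280104·692304/15925 = 408543887378/536437131825 ≠ 1/12
b·A²c: 143305071/8174280104·(-1024/325) = -1411003776/25544625325 ≠ 1/24

3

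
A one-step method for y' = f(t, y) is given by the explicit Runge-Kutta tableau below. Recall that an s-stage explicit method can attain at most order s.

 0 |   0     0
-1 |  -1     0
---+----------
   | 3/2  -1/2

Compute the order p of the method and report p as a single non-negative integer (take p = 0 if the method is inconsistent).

b = (3/2, -1/2)
c = (0, -1)
Σ b_i: 3/2·1 + (-1/2)·1 = 1 ✓
b·c: (-1/2)·(-1) = 1/2 ✓; 2 stages ⇒ order 2.

2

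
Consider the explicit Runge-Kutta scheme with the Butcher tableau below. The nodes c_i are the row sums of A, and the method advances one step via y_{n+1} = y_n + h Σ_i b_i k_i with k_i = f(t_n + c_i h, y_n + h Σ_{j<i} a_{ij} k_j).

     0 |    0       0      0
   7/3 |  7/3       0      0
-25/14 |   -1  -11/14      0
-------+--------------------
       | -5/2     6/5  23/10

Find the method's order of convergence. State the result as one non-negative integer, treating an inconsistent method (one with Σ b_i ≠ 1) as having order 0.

1

b = (-5/2, 6/5, 23/10)
c = (0, 7/3, -25/14)
Ac = (0, 0, -11/6)
Σ b_i: (-5/2)·1 + 6/5·1 + 23/10·1 = 1 ✓
b·c: 6/5·7/3 + 23/10·(-25/14) = -183/140 ≠ 1/2 ⇒ order 1.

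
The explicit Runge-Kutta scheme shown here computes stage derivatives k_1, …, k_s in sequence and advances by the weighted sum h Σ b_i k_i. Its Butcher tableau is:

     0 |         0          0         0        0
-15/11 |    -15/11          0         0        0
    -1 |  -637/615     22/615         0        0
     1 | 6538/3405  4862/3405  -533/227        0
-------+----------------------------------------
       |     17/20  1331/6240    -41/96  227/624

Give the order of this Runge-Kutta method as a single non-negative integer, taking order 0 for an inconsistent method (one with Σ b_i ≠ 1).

4

b = (17/20, 1331/6240, -41/96, 227/624)
c = (0, -15/11, -1, 1)
Ac = (0, 0, -2/41, 91/227)
Σ b_i: 17/20·1 + 1331/6240·1 + (-41/96)·1 + 227/624·1 = 1 ✓
b·c: 1331/6240·(-15/11) + (-41/96)·(-1) + 227/624·1 = 1/2 ✓
b·c²: 1331/6240·225/121 + (-41/96)·1 + 227/624·1 = 1/3 ✓
b·Ac: (-41/96)·(-2/41) + 227/624·91/227 = 1/6 ✓
b·c³: 1331/6240·(-3375/1331) + (-41/96)·(-1) + 227/624·1 = 1/4 ✓
b·(c∘Ac): (-41/96)·2/41 + 227/624·91/227 = 1/8 ✓
b·Ac²: (-41/96)·30/451 + 227/624·767/2497 = 1/12 ✓
b·A²c: 227/624·26/227 = 1/24 ✓; 4 stages ⇒ order 4.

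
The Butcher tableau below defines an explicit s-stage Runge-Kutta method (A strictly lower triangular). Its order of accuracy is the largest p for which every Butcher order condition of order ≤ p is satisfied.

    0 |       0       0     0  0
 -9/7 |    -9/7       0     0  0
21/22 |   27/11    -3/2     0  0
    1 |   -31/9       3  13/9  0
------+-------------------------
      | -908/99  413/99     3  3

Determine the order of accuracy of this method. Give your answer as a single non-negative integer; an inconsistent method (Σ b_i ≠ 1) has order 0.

b = (-908/99, 413/99, 3, 3)
c = (0, -9/7, 21/22, 1)
Ac = (0, 0, 27/14, -1145/462)
Σ b_i: (-908/99)·1 + 413/99·1 + 3·1 + 3·1 = 1 ✓
b·c: 413/99·(-9/7) + 3·21/22 + 3·1 = 1/2 ✓
b·c²: 413/99·81/49 + 3·441/484 + 3·1 = 42789/3388 ≠ 1/3 ⇒ order 2.
b·Ac: 3·27/14 + 3·(-1145/462) = -127/77 ≠ 1/6

2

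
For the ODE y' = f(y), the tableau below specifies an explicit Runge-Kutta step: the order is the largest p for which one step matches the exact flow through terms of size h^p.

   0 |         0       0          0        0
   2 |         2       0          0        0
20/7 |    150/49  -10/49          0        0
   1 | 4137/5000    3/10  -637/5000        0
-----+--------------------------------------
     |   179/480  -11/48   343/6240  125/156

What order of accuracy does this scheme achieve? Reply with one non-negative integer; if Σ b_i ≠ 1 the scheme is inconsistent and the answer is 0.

b = (179/480, -11/48, 343/6240, 125/156)
c = (0, 2, 20/7, 1)
Ac = (0, 0, -20/49, 59/250)
Σ b_i: 179/480·1 + (-11/48)·1 + 343/6240·1 + 125/156·1 = 1 ✓
b·c: (-11/48)·2 + 343/6240·20/7 + 125/156·1 = 1/2 ✓
b·c²: (-11/48)·4 + 343/6240·400/49 + 125/156·1 = 1/3 ✓
b·Ac: 343/6240·(-20/49) + 125/156·59/250 = 1/6 ✓
b·c³: (-11/48)·8 + 343/6240·8000/343 + 125/156·1 = 1/4 ✓
b·(c∘Ac): 343/6240·(-400/343) + 125/156·59/250 = 1/8 ✓
b·Ac²: 343/6240·(-40/49) + 125/156·4/25 = 1/12 ✓
b·A²c: 125/156·13/250 = 1/24 ✓; 4 stages ⇒ order 4.

4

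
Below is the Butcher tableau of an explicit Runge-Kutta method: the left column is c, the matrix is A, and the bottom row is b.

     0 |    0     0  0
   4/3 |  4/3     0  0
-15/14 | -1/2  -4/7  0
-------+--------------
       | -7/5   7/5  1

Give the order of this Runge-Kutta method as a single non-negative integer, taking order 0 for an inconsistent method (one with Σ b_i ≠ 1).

1

b = (-7/5, 7/5, 1)
c = (0, 4/3, -15/14)
Ac = (0, 0, -16/21)
Σ b_i: (-7/5)·1 + 7/5·1 + 1·1 = 1 ✓
b·c: 7/5·4/3 + 1·(-15/14) = 167/210 ≠ 1/2 ⇒ order 1.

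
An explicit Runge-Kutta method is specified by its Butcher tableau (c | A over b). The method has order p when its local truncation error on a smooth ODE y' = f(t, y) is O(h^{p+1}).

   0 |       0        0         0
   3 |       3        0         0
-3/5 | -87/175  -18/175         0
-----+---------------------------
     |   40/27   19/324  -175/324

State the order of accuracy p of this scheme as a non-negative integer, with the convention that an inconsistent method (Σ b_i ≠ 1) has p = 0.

b = (40/27, 19/324, -175/324)
c = (0, 3, -3/5)
Ac = (0, 0, -54/175)
Σ b_i: 40/27·1 + 19/324·1 + (-175/324)·1 = 1 ✓
b·c: 19/324·3 + (-175/324)·(-3/5) = 1/2 ✓
b·c²: 19/324·9 + (-175/324)·9/25 = 1/3 ✓
b·Ac: (-175/324)·(-54/175) = 1/6 ✓; 3 stages ⇒ order 3.

3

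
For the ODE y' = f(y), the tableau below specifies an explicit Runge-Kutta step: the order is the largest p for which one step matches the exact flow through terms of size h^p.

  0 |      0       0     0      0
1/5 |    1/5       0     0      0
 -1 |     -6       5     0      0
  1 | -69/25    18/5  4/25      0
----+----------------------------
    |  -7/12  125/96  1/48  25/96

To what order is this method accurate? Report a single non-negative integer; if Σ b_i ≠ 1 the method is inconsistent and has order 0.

b = (-7/12, 125/96, 1/48, 25/96)
c = (0, 1/5, -1, 1)
Ac = (0, 0, 1, 14/25)
Σ b_i: (-7/12)·1 + 125/96·1 + 1/48·1 + 25/96·1 = 1 ✓
b·c: 125/96·1/5 + 1/48·(-1) + 25/96·1 = 1/2 ✓
b·c²: 125/96·1/25 + 1/48·1 + 25/96·1 = 1/3 ✓
b·Ac: 1/48·1 + 25/96·14/25 = 1/6 ✓
b·c³: 125/96·1/125 + 1/48·(-1) + 25/96·1 = 1/4 ✓
b·(c∘Ac): 1/48·(-1) + 25/96·14/25 = 1/8 ✓
b·Ac²: 1/48·1/5 + 25/96·38/125 = 1/12 ✓
b·A²c: 25/96·4/25 = 1/24 ✓; 4 stages ⇒ order 4.

4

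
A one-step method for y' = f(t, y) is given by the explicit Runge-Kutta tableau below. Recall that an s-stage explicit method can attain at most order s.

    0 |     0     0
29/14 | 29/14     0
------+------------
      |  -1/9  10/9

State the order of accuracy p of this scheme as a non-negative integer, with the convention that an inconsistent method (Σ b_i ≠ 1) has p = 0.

1

b = (-1/9, 10/9)
c = (0, 29/14)
Σ b_i: (-1/9)·1 + 10/9·1 = 1 ✓
b·c: 10/9·29/14 = 145/63 ≠ 1/2 ⇒ order 1.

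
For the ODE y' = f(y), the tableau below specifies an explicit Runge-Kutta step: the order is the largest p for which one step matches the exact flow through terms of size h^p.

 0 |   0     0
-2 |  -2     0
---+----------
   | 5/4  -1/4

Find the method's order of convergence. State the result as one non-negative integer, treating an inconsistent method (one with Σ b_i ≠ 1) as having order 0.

2

b = (5/4, -1/4)
c = (0, -2)
Σ b_i: 5/4·1 + (-1/4)·1 = 1 ✓
b·c: (-1/4)·(-2) = 1/2 ✓; 2 stages ⇒ order 2.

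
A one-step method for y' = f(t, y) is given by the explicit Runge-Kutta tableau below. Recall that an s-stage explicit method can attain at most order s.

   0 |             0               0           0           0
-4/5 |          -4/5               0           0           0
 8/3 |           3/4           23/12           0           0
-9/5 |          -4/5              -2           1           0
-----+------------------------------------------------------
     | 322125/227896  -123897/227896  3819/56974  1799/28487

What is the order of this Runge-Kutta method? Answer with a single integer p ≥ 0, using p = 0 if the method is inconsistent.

b = (322125/227896, -123897/227896, 3819/56974, 1799/28487)
c = (0, -4/5, 8/3, -9/5)
Ac = (0, 0, -23/15, 64/15)
Σ b_i: 322125/227896·1 + (-123897/227896)·1 + 3819/56974·1 + 1799/28487·1 = 1 ✓
b·c: (-123897/227896)·(-4/5) + 3819/56974·8/3 + 1799/28487·(-9/5) = 1/2 ✓
b·c²: (-123897/227896)·16/25 + 3819/56974·64/9 + 1799/28487·81/25 = 1/3 ✓
b·Ac: 3819/56974·(-23/15) + 1799/28487·64/15 = 1/6 ✓
b·c³: (-123897/227896)·(-64/125) + 3819/56974·512/27 + 1799/28487·(-729/125) = 7570669/6409575 ≠ 1/4 ⇒ order 3.
b·(c∘Ac): 3819/56974·(-184/45) + 1799/28487·(-192/25) = -1621804/2136525 ≠ 1/8
b·Ac²: 3819/56974·92/75 + 1799/28487·1312/225 = 577462/1281915 ≠ 1/12
b·A²c: 1799/28487·(-23/15) = -41377/427305 ≠ 1/24

3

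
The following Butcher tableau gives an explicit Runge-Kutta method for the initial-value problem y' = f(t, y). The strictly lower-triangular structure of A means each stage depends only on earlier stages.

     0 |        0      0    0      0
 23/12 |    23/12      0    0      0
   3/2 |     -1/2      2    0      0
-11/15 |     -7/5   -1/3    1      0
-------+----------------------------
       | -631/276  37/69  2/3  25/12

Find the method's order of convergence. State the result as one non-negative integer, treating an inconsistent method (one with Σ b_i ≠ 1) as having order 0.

b = (-631/276, 37/69, 2/3, 25/12)
c = (0, 23/12, 3/2, -11/15)
Ac = (0, 0, 23/6, 31/36)
Σ b_i: (-631/276)·1 + 37/69·1 + 2/3·1 + 25/12·1 = 1 ✓
b·c: 37/69·23/12 + 2/3·3/2 + 25/12·(-11/15) = 1/2 ✓
b·c²: 37/69·529/144 + 2/3·9/4 + 25/12·121/225 = 661/144 ≠ 1/3 ⇒ order 2.
b·Ac: 2/3·23/6 + 25/12·31/36 = 1879/432 ≠ 1/6

2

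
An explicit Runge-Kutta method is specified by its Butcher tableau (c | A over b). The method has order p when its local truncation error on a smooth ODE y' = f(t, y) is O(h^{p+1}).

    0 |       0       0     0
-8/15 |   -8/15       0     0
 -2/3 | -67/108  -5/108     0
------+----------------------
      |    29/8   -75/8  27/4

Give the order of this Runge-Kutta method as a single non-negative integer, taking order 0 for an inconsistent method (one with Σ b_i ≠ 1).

3

b = (29/8, -75/8, 27/4)
c = (0, -8/15, -2/3)
Ac = (0, 0, 2/81)
Σ b_i: 29/8·1 + (-75/8)·1 + 27/4·1 = 1 ✓
b·c: (-75/8)·(-8/15) + 27/4·(-2/3) = 1/2 ✓
b·c²: (-75/8)·64/225 + 27/4·4/9 = 1/3 ✓
b·Ac: 27/4·2/81 = 1/6 ✓; 3 stages ⇒ order 3.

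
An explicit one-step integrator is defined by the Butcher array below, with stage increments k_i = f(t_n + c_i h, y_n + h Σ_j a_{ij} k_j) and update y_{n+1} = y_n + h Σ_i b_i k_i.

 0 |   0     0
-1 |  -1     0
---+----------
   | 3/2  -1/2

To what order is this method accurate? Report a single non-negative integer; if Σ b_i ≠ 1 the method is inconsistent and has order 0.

2

b = (3/2, -1/2)
c = (0, -1)
Σ b_i: 3/2·1 + (-1/2)·1 = 1 ✓
b·c: (-1/2)·(-1) = 1/2 ✓; 2 stages ⇒ order 2.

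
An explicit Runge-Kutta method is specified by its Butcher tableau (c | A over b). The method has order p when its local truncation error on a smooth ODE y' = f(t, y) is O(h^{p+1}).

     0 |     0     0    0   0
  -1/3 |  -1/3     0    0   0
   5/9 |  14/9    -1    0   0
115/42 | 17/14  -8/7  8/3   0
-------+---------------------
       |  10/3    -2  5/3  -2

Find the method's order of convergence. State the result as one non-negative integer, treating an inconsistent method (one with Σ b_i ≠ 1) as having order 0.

1

b = (10/3, -2, 5/3, -2)
c = (0, -1/3, 5/9, 115/42)
Ac = (0, 0, 1/3, 352/189)
Σ b_i: 10/3·1 + (-2)·1 + 5/3·1 + (-2)·1 = 1 ✓
b·c: (-2)·(-1/3) + 5/3·5/9 + (-2)·115/42 = -734/189 ≠ 1/2 ⇒ order 1.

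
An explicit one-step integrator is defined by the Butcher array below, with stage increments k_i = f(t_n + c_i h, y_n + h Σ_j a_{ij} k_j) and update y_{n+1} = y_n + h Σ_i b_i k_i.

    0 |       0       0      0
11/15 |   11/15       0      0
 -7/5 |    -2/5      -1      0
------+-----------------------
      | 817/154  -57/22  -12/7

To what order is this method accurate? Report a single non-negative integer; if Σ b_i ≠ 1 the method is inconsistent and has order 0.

2

b = (817/154, -57/22, -12/7)
c = (0, 11/15, -7/5)
Ac = (0, 0, -11/15)
Σ b_i: 817/154·1 + (-57/22)·1 + (-12/7)·1 = 1 ✓
b·c: (-57/22)·11/15 + (-12/7)·(-7/5) = 1/2 ✓
b·c²: (-57/22)·121/225 + (-12/7)·49/25 = -713/150 ≠ 1/3 ⇒ order 2.
b·Ac: (-12/7)·(-11/15) = 44/35 ≠ 1/6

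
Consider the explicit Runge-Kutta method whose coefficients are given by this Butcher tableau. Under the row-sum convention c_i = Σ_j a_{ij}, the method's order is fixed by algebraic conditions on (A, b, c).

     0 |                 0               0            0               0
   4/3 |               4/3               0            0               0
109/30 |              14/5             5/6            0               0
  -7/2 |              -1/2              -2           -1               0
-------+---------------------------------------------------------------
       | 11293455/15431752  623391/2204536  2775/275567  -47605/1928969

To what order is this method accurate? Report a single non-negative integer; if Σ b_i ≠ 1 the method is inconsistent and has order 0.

3

b = (11293455/15431752, 623391/2204536, 2775/275567, -47605/1928969)
c = (0, 4/3, 109/30, -7/2)
Ac = (0, 0, 10/9, -63/10)
Σ b_i: 11293455/15431752·1 + 623391/2204536·1 + 2775/275567·1 + (-47605/1928969)·1 = 1 ✓
b·c: 623391/2204536·4/3 + 2775/275567·109/30 + (-47605/1928969)·(-7/2) = 1/2 ✓
b·c²: 623391/2204536·16/9 + 2775/275567·11881/900 + (-47605/1928969)·49/4 = 1/3 ✓
b·Ac: 2775/275567·10/9 + (-47605/1928969)·(-63/10) = 1/6 ✓
b·c³: 623391/2204536·64/27 + 2775/275567·1295029/27000 + (-47605/1928969)·(-343/8) = 109690069/49602060 ≠ 1/4 ⇒ order 3.
b·(c∘Ac): 2775/275567·109/27 + (-47605/1928969)·441/20 = -4995107/9920412 ≠ 1/8
b·Ac²: 2775/275567·40/27 + (-47605/1928969)·(-5027/300) = 148766201/347214420 ≠ 1/12
b·A²c: (-47605/1928969)·(-10/9) = 476050/17360721 ≠ 1/24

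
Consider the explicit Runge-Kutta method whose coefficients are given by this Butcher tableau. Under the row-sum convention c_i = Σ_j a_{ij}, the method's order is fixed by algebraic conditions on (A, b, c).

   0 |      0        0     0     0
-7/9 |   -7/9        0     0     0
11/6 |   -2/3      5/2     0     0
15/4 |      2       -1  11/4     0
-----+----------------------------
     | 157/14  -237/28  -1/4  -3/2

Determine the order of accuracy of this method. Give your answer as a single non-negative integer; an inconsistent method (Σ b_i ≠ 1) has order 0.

b = (157/14, -237/28, -1/4, -3/2)
c = (0, -7/9, 11/6, 15/4)
Ac = (0, 0, -35/18, 419/72)
Σ b_i: 157/14·1 + (-237/28)·1 + (-1/4)·1 + (-3/2)·1 = 1 ✓
b·c: (-237/28)·(-7/9) + (-1/4)·11/6 + (-3/2)·15/4 = 1/2 ✓
b·c²: (-237/28)·49/81 + (-1/4)·121/36 + (-3/2)·225/16 = -23375/864 ≠ 1/3 ⇒ order 2.
b·Ac: (-1/4)·(-35/18) + (-3/2)·419/72 = -1187/144 ≠ 1/6

2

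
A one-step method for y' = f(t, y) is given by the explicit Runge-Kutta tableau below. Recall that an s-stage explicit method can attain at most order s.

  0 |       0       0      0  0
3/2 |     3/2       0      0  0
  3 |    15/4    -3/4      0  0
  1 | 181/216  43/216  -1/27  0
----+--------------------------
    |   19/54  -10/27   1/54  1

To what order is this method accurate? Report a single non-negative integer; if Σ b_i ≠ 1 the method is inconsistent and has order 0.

b = (19/54, -10/27, 1/54, 1)
c = (0, 3/2, 3, 1)
Ac = (0, 0, -9/8, 3/16)
Σ b_i: 19/54·1 + (-10/27)·1 + 1/54·1 + 1·1 = 1 ✓
b·c: (-10/27)·3/2 + 1/54·3 + 1·1 = 1/2 ✓
b·c²: (-10/27)·9/4 + 1/54·9 + 1·1 = 1/3 ✓
b·Ac: 1/54·(-9/8) + 1·3/16 = 1/6 ✓
b·c³: (-10/27)·27/8 + 1/54·27 + 1·1 = 1/4 ✓
b·(c∘Ac): 1/54·(-27/8) + 1·3/16 = 1/8 ✓
b·Ac²: 1/54·(-27/16) + 1·11/96 = 1/12 ✓
b·A²c: 1·1/24 = 1/24 ✓; 4 stages ⇒ order 4.

4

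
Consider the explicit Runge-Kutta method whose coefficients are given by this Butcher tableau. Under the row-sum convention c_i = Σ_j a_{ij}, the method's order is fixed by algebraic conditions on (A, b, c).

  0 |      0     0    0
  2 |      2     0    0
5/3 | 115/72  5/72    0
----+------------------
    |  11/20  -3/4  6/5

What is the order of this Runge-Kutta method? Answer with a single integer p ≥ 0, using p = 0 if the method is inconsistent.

b = (11/20, -3/4, 6/5)
c = (0, 2, 5/3)
Ac = (0, 0, 5/36)
Σ b_i: 11/20·1 + (-3/4)·1 + 6/5·1 = 1 ✓
b·c: (-3/4)·2 + 6/5·5/3 = 1/2 ✓
b·c²: (-3/4)·4 + 6/5·25/9 = 1/3 ✓
b·Ac: 6/5·5/36 = 1/6 ✓; 3 stages ⇒ order 3.

3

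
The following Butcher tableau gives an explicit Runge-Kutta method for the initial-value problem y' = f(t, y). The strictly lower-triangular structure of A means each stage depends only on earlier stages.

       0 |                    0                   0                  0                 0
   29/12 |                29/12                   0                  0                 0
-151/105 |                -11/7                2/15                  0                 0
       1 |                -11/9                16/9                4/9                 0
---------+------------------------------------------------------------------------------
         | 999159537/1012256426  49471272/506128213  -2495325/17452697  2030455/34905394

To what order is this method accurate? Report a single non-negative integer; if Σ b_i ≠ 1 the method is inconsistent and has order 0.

3

b = (999159537/1012256426, 49471272/506128213, -2495325/17452697, 2030455/34905394)
c = (0, 29/12, -151/105, 1)
Ac = (0, 0, 29/90, 128/35)
Σ b_i: 999159537/1012256426·1 + 49471272/506128213·1 + (-2495325/17452697)·1 + 2030455/34905394·1 = 1 ✓
b·c: 49471272/506128213·29/12 + (-2495325/17452697)·(-151/105) + 2030455/34905394·1 = 1/2 ✓
b·c²: 49471272/506128213·841/144 + (-2495325/17452697)·22801/11025 + 2030455/34905394·1 = 1/3 ✓
b·Ac: (-2495325/17452697)·29/90 + 2030455/34905394·128/35 = 1/6 ✓
b·c³: 49471272/506128213·24389/1728 + (-2495325/17452697)·(-3442951/1157625) + 2030455/34905394·1 = 11704990991/6282970920 ≠ 1/4 ⇒ order 3.
b·(c∘Ac): (-2495325/17452697)·(-4379/9450) + 2030455/34905394·128/35 = 87644363/314148546 ≠ 1/8
b·Ac²: (-2495325/17452697)·841/1080 + 2030455/34905394·1121429/99225 = 216159907483/395827167960 ≠ 1/12
b·A²c: 2030455/34905394·58/405 = 11776639/1413668457 ≠ 1/24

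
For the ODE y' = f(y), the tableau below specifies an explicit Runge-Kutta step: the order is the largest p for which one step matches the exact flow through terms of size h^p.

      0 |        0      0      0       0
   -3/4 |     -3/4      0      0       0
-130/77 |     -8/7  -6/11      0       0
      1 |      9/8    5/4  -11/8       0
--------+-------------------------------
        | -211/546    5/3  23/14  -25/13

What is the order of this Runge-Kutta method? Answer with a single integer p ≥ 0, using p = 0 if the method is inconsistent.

b = (-211/546, 5/3, 23/14, -25/13)
c = (0, -3/4, -130/77, 1)
Ac = (0, 0, 9/22, 155/112)
Σ b_i: (-211/546)·1 + 5/3·1 + 23/14·1 + (-25/13)·1 = 1 ✓
b·c: 5/3·(-3/4) + 23/14·(-130/77) + (-25/13)·1 = -166675/28028 ≠ 1/2 ⇒ order 1.

1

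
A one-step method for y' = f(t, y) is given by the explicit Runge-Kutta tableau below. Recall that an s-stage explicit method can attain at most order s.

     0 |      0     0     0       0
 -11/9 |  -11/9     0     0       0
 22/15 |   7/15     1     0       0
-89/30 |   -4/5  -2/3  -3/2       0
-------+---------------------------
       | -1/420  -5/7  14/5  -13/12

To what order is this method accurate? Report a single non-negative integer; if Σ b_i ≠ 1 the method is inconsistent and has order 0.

b = (-1/420, -5/7, 14/5, -13/12)
c = (0, -11/9, 22/15, -89/30)
Ac = (0, 0, -11/9, -187/135)
Σ b_i: (-1/420)·1 + (-5/7)·1 + 14/5·1 + (-13/12)·1 = 1 ✓
b·c: (-5/7)·(-11/9) + 14/5·22/15 + (-13/12)·(-89/30) = 11471/1400 ≠ 1/2 ⇒ order 1.

1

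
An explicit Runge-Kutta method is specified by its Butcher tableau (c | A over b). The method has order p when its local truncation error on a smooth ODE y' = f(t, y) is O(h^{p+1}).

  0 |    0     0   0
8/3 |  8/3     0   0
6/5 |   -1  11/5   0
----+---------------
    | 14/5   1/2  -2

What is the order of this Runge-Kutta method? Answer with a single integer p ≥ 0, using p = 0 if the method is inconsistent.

b = (14/5, 1/2, -2)
c = (0, 8/3, 6/5)
Ac = (0, 0, 88/15)
Σ b_i: 14/5·1 + 1/2·1 + (-2)·1 = 13/10 ≠ 1 ⇒ order 0.

0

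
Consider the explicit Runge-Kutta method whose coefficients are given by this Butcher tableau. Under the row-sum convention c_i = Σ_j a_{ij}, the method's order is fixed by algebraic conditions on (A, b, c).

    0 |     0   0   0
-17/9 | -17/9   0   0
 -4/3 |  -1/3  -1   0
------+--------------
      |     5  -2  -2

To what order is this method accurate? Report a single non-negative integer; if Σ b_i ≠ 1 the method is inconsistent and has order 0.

1

b = (5, -2, -2)
c = (0, -17/9, -4/3)
Ac = (0, 0, 17/9)
Σ b_i: 5·1 + (-2)·1 + (-2)·1 = 1 ✓
b·c: (-2)·(-17/9) + (-2)·(-4/3) = 58/9 ≠ 1/2 ⇒ order 1.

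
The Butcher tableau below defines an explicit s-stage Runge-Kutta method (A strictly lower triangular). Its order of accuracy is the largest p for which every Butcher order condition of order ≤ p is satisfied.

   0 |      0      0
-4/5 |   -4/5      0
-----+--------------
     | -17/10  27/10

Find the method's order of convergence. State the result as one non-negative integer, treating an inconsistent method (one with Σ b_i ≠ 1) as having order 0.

b = (-17/10, 27/10)
c = (0, -4/5)
Σ b_i: (-17/10)·1 + 27/10·1 = 1 ✓
b·c: 27/10·(-4/5) = -54/25 ≠ 1/2 ⇒ order 1.

1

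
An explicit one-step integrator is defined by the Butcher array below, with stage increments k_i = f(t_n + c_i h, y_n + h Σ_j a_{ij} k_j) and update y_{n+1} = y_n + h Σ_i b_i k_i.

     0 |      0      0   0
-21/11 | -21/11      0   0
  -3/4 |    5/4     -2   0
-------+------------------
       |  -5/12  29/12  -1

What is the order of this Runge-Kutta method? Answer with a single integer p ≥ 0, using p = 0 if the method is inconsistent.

b = (-5/12, 29/12, -1)
c = (0, -21/11, -3/4)
Ac = (0, 0, 42/11)
Σ b_i: (-5/12)·1 + 29/12·1 + (-1)·1 = 1 ✓
b·c: 29/12·(-21/11) + (-1)·(-3/4) = -85/22 ≠ 1/2 ⇒ order 1.

1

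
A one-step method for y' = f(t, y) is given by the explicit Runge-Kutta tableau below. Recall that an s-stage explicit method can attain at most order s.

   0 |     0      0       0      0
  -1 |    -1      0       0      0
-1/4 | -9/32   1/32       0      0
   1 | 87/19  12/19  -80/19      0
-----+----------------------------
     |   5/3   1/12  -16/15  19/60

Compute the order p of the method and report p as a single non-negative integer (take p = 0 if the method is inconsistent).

4

b = (5/3, 1/12, -16/15, 19/60)
c = (0, -1, -1/4, 1)
Ac = (0, 0, -1/32, 8/19)
Σ b_i: 5/3·1 + 1/12·1 + (-16/15)·1 + 19/60·1 = 1 ✓
b·c: 1/12·(-1) + (-16/15)·(-1/4) + 19/60·1 = 1/2 ✓
b·c²: 1/12·1 + (-16/15)·1/16 + 19/60·1 = 1/3 ✓
b·Ac: (-16/15)·(-1/32) + 19/60·8/19 = 1/6 ✓
b·c³: 1/12·(-1) + (-16/15)·(-1/64) + 19/60·1 = 1/4 ✓
b·(c∘Ac): (-16/15)·1/128 + 19/60·8/19 = 1/8 ✓
b·Ac²: (-16/15)·1/32 + 19/60·7/19 = 1/12 ✓
b·A²c: 19/60·5/38 = 1/24 ✓; 4 stages ⇒ order 4.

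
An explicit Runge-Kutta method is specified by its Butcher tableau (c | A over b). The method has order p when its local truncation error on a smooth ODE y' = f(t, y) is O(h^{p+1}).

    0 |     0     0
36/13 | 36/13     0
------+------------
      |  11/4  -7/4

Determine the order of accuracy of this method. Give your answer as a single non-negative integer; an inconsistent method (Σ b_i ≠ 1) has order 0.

1

b = (11/4, -7/4)
c = (0, 36/13)
Σ b_i: 11/4·1 + (-7/4)·1 = 1 ✓
b·c: (-7/4)·36/13 = -63/13 ≠ 1/2 ⇒ order 1.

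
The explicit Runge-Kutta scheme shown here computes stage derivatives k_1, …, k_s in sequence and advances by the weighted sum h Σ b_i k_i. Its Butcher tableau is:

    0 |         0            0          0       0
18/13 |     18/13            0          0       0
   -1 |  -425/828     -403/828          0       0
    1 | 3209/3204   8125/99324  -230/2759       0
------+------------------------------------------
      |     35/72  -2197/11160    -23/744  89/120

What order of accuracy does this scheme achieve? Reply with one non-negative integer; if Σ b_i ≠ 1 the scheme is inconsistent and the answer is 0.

b = (35/72, -2197/11160, -23/744, 89/120)
c = (0, 18/13, -1, 1)
Ac = (0, 0, -31/46, 35/178)
Σ b_i: 35/72·1 + (-2197/11160)·1 + (-23/744)·1 + 89/120·1 = 1 ✓
b·c: (-2197/11160)·18/13 + (-23/744)·(-1) + 89/120·1 = 1/2 ✓
b·c²: (-2197/11160)·324/169 + (-23/744)·1 + 89/120·1 = 1/3 ✓
b·Ac: (-23/744)·(-31/46) + 89/120·35/178 = 1/6 ✓
b·c³: (-2197/11160)·5832/2197 + (-23/744)·(-1) + 89/120·1 = 1/4 ✓
b·(c∘Ac): (-23/744)·31/46 + 89/120·35/178 = 1/8 ✓
b·Ac²: (-23/744)·(-279/299) + 89/120·85/1157 = 1/12 ✓
b·A²c: 89/120·5/89 = 1/24 ✓; 4 stages ⇒ order 4.

4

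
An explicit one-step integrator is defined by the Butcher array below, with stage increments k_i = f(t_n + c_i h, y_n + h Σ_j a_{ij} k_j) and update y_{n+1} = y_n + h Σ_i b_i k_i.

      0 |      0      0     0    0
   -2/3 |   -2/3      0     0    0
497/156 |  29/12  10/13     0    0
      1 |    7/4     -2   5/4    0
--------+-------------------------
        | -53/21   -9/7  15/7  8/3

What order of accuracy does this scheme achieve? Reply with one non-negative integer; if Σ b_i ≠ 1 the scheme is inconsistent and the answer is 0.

b = (-53/21, -9/7, 15/7, 8/3)
c = (0, -2/3, 497/156, 1)
Ac = (0, 0, -20/39, 3317/624)
Σ b_i: (-53/21)·1 + (-9/7)·1 + 15/7·1 + 8/3·1 = 1 ✓
b·c: (-9/7)·(-2/3) + 15/7·497/156 + 8/3·1 = 11303/1092 ≠ 1/2 ⇒ order 1.

1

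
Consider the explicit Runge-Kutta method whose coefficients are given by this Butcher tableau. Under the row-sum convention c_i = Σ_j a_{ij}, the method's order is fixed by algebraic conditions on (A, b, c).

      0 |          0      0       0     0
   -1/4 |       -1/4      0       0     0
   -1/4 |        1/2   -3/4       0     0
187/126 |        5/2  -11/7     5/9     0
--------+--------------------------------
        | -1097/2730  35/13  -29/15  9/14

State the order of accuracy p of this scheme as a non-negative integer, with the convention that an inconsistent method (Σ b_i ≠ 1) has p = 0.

1

b = (-1097/2730, 35/13, -29/15, 9/14)
c = (0, -1/4, -1/4, 187/126)
Ac = (0, 0, 3/16, 16/63)
Σ b_i: (-1097/2730)·1 + 35/13·1 + (-29/15)·1 + 9/14·1 = 1 ✓
b·c: 35/13·(-1/4) + (-29/15)·(-1/4) + 9/14·187/126 = 29213/38220 ≠ 1/2 ⇒ order 1.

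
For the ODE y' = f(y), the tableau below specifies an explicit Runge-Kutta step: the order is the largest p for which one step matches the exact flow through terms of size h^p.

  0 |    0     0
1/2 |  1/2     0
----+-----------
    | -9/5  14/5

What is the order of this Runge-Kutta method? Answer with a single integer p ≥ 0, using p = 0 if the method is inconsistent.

b = (-9/5, 14/5)
c = (0, 1/2)
Σ b_i: (-9/5)·1 + 14/5·1 = 1 ✓
b·c: 14/5·1/2 = 7/5 ≠ 1/2 ⇒ order 1.

1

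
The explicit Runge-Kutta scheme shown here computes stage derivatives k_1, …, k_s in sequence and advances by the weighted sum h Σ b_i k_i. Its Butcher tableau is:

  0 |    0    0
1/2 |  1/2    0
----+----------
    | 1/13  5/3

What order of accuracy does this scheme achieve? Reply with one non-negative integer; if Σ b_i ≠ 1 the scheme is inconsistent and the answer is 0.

b = (1/13, 5/3)
c = (0, 1/2)
Σ b_i: 1/13·1 + 5/3·1 = 68/39 ≠ 1 ⇒ order 0.

0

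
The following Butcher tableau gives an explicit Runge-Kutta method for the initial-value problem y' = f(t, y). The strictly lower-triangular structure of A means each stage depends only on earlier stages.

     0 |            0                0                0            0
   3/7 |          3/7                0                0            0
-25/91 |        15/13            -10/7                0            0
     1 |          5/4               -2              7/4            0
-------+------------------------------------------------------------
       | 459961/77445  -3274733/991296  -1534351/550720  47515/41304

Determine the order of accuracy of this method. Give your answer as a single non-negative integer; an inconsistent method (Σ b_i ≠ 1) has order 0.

b = (459961/77445, -3274733/991296, -1534351/550720, 47515/41304)
c = (0, 3/7, -25/91, 1)
Ac = (0, 0, -30/49, -487/364)
Σ b_i: 459961/77445·1 + (-3274733/991296)·1 + (-1534351/550720)·1 + 47515/41304·1 = 1 ✓
b·c: (-3274733/991296)·3/7 + (-1534351/550720)·(-25/91) + 47515/41304·1 = 1/2 ✓
b·c²: (-3274733/991296)·9/49 + (-1534351/550720)·625/8281 + 47515/41304·1 = 1/3 ✓
b·Ac: (-1534351/550720)·(-30/49) + 47515/41304·(-487/364) = 1/6 ✓
b·c³: (-3274733/991296)·27/343 + (-1534351/550720)·(-15625/753571) + 47515/41304·1 = 6236281/6577662 ≠ 1/4 ⇒ order 3.
b·(c∘Ac): (-1534351/550720)·750/4459 + 47515/41304·(-487/364) = -4063405/2023896 ≠ 1/8
b·Ac²: (-1534351/550720)·(-90/343) + 47515/41304·(-7793/33124) = 432619/939666 ≠ 1/12
b·A²c: 47515/41304·(-15/14) = -237575/192752 ≠ 1/24

3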